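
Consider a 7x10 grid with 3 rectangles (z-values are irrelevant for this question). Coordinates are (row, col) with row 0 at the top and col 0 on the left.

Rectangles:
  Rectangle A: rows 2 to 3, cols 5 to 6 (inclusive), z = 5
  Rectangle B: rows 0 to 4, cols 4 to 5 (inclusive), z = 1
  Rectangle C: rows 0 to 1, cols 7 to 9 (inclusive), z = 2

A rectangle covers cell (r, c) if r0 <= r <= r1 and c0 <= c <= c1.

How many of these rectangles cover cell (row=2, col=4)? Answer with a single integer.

Check cell (2,4):
  A: rows 2-3 cols 5-6 -> outside (col miss)
  B: rows 0-4 cols 4-5 -> covers
  C: rows 0-1 cols 7-9 -> outside (row miss)
Count covering = 1

Answer: 1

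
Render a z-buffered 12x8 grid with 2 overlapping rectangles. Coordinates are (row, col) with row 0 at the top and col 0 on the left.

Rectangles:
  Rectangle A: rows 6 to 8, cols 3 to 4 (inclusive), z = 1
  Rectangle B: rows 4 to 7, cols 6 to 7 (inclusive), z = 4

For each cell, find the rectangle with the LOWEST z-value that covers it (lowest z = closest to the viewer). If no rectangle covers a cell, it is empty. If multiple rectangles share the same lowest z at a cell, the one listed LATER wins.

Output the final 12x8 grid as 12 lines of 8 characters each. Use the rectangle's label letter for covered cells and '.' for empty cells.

........
........
........
........
......BB
......BB
...AA.BB
...AA.BB
...AA...
........
........
........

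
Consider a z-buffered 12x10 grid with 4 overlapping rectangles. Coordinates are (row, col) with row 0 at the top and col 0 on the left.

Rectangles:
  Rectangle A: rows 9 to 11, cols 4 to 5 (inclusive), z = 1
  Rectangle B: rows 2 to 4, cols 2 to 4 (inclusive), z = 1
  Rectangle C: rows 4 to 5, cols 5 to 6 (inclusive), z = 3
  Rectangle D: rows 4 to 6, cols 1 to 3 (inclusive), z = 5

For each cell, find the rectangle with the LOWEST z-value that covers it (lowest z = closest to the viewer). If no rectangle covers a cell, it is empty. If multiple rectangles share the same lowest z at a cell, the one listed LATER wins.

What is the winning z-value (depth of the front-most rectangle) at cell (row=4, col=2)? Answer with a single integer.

Check cell (4,2):
  A: rows 9-11 cols 4-5 -> outside (row miss)
  B: rows 2-4 cols 2-4 z=1 -> covers; best now B (z=1)
  C: rows 4-5 cols 5-6 -> outside (col miss)
  D: rows 4-6 cols 1-3 z=5 -> covers; best now B (z=1)
Winner: B at z=1

Answer: 1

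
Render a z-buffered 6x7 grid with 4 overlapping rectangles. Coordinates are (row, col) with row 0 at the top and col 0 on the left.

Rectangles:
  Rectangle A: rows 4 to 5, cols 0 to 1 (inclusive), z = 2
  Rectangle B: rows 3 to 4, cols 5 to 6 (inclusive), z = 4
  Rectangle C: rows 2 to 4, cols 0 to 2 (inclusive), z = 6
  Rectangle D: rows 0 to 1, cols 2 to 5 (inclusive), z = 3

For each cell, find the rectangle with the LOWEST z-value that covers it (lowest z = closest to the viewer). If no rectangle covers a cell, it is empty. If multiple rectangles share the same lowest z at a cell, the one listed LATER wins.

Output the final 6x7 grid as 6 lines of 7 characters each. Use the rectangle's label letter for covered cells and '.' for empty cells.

..DDDD.
..DDDD.
CCC....
CCC..BB
AAC..BB
AA.....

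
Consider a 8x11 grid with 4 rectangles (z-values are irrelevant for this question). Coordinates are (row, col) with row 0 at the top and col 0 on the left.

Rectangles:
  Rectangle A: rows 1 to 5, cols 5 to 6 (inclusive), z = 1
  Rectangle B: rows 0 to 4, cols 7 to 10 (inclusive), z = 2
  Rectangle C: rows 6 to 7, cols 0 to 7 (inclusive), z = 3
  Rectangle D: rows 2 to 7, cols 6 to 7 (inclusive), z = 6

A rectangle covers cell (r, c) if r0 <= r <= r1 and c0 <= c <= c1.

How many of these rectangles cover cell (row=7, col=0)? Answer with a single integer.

Check cell (7,0):
  A: rows 1-5 cols 5-6 -> outside (row miss)
  B: rows 0-4 cols 7-10 -> outside (row miss)
  C: rows 6-7 cols 0-7 -> covers
  D: rows 2-7 cols 6-7 -> outside (col miss)
Count covering = 1

Answer: 1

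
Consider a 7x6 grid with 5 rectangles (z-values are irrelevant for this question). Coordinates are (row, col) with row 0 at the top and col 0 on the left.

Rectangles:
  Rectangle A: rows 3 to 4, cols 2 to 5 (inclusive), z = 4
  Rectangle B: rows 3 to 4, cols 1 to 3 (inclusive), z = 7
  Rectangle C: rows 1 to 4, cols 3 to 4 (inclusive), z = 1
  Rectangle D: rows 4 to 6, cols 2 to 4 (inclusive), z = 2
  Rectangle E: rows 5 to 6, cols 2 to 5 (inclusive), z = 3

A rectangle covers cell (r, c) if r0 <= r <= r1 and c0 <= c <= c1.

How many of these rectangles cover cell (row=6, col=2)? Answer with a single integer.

Check cell (6,2):
  A: rows 3-4 cols 2-5 -> outside (row miss)
  B: rows 3-4 cols 1-3 -> outside (row miss)
  C: rows 1-4 cols 3-4 -> outside (row miss)
  D: rows 4-6 cols 2-4 -> covers
  E: rows 5-6 cols 2-5 -> covers
Count covering = 2

Answer: 2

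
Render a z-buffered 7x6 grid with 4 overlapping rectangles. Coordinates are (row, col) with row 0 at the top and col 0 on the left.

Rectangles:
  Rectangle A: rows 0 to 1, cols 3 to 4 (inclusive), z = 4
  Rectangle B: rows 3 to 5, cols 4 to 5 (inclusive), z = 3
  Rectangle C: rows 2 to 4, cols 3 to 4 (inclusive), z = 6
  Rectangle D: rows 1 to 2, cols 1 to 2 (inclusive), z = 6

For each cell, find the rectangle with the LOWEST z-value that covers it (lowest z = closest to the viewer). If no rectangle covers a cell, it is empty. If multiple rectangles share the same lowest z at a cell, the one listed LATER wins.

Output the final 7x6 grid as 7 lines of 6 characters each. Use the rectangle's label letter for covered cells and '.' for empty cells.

...AA.
.DDAA.
.DDCC.
...CBB
...CBB
....BB
......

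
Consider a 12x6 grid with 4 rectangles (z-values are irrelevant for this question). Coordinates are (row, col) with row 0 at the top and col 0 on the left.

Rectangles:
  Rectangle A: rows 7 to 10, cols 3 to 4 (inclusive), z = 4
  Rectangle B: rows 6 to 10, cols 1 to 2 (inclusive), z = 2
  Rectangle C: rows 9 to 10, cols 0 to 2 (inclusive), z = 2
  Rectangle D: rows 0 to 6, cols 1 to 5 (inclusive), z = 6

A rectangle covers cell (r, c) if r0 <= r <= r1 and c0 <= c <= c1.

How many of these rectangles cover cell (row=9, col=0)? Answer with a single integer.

Check cell (9,0):
  A: rows 7-10 cols 3-4 -> outside (col miss)
  B: rows 6-10 cols 1-2 -> outside (col miss)
  C: rows 9-10 cols 0-2 -> covers
  D: rows 0-6 cols 1-5 -> outside (row miss)
Count covering = 1

Answer: 1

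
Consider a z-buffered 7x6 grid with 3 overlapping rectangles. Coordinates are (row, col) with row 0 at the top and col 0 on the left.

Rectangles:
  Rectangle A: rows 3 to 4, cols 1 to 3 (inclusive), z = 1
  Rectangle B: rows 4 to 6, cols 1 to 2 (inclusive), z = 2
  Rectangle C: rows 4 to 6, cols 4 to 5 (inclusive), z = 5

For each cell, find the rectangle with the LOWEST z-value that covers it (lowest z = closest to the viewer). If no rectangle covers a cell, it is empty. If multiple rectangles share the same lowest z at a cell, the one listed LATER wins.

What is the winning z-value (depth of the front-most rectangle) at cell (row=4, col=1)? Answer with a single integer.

Check cell (4,1):
  A: rows 3-4 cols 1-3 z=1 -> covers; best now A (z=1)
  B: rows 4-6 cols 1-2 z=2 -> covers; best now A (z=1)
  C: rows 4-6 cols 4-5 -> outside (col miss)
Winner: A at z=1

Answer: 1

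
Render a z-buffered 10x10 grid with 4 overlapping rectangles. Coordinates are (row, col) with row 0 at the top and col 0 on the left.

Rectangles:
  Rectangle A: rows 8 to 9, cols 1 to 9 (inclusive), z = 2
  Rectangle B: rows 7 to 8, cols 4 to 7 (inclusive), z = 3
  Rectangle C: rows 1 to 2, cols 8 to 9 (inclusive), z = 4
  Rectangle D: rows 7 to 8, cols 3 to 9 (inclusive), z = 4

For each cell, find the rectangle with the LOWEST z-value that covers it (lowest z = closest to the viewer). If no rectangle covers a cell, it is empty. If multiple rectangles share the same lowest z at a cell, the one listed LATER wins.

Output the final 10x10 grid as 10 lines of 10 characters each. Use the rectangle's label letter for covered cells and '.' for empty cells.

..........
........CC
........CC
..........
..........
..........
..........
...DBBBBDD
.AAAAAAAAA
.AAAAAAAAA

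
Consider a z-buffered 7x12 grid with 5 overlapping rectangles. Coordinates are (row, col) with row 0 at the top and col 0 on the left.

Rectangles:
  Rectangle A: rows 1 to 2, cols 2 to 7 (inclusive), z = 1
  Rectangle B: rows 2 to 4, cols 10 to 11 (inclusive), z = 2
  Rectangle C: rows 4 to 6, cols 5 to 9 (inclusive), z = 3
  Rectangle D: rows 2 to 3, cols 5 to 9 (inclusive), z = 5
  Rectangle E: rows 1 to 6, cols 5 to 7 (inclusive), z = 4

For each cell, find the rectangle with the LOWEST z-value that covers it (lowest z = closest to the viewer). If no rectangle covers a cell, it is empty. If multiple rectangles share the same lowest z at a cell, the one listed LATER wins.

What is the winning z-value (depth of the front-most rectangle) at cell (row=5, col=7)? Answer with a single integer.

Answer: 3

Derivation:
Check cell (5,7):
  A: rows 1-2 cols 2-7 -> outside (row miss)
  B: rows 2-4 cols 10-11 -> outside (row miss)
  C: rows 4-6 cols 5-9 z=3 -> covers; best now C (z=3)
  D: rows 2-3 cols 5-9 -> outside (row miss)
  E: rows 1-6 cols 5-7 z=4 -> covers; best now C (z=3)
Winner: C at z=3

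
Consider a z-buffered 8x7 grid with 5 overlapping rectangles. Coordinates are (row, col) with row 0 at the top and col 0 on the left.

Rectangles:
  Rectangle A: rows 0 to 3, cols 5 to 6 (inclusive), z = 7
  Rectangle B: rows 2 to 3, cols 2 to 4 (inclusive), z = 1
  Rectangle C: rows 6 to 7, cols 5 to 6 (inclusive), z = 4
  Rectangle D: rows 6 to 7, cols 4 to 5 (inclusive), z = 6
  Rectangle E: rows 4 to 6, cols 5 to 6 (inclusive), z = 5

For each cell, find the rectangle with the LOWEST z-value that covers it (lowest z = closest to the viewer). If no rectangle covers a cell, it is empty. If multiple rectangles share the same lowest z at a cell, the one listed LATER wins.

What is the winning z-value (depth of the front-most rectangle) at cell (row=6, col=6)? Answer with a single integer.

Check cell (6,6):
  A: rows 0-3 cols 5-6 -> outside (row miss)
  B: rows 2-3 cols 2-4 -> outside (row miss)
  C: rows 6-7 cols 5-6 z=4 -> covers; best now C (z=4)
  D: rows 6-7 cols 4-5 -> outside (col miss)
  E: rows 4-6 cols 5-6 z=5 -> covers; best now C (z=4)
Winner: C at z=4

Answer: 4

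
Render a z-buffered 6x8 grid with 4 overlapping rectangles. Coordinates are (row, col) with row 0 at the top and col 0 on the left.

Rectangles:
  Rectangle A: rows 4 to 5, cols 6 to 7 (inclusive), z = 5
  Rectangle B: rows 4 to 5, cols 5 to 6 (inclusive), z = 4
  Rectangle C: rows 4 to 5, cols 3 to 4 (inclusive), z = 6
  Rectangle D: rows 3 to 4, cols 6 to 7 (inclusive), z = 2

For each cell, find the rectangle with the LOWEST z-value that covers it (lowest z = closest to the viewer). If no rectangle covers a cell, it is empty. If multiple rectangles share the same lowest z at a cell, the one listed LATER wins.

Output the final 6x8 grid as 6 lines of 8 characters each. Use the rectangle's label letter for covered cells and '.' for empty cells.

........
........
........
......DD
...CCBDD
...CCBBA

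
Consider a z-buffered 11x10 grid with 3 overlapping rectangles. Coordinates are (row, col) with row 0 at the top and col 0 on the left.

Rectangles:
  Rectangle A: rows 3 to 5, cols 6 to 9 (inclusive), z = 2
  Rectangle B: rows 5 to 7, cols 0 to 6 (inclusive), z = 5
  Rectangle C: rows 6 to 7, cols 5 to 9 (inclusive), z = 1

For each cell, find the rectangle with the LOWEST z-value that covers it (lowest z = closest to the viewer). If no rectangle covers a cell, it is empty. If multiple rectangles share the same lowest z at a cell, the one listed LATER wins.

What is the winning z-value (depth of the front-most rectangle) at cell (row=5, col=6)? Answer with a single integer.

Answer: 2

Derivation:
Check cell (5,6):
  A: rows 3-5 cols 6-9 z=2 -> covers; best now A (z=2)
  B: rows 5-7 cols 0-6 z=5 -> covers; best now A (z=2)
  C: rows 6-7 cols 5-9 -> outside (row miss)
Winner: A at z=2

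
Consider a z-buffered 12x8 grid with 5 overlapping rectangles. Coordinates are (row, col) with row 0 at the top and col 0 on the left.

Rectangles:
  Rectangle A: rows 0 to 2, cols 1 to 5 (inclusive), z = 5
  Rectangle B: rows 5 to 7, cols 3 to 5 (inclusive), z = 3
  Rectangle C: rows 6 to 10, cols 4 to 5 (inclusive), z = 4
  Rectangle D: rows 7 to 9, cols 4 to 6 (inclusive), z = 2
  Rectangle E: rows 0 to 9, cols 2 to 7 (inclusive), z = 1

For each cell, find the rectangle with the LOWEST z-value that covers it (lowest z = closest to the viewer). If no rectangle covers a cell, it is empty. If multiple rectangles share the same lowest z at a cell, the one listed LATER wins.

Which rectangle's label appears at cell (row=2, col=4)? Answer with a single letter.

Check cell (2,4):
  A: rows 0-2 cols 1-5 z=5 -> covers; best now A (z=5)
  B: rows 5-7 cols 3-5 -> outside (row miss)
  C: rows 6-10 cols 4-5 -> outside (row miss)
  D: rows 7-9 cols 4-6 -> outside (row miss)
  E: rows 0-9 cols 2-7 z=1 -> covers; best now E (z=1)
Winner: E at z=1

Answer: E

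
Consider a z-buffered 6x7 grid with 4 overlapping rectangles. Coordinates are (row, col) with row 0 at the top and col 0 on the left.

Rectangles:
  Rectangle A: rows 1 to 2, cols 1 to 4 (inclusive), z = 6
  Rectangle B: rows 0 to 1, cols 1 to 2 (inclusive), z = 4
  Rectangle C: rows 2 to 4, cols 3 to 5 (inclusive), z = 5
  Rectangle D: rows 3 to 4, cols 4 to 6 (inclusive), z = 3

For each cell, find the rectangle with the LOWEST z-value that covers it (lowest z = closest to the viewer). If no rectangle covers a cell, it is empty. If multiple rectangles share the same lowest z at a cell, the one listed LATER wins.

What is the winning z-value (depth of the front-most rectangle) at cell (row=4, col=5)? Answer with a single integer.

Answer: 3

Derivation:
Check cell (4,5):
  A: rows 1-2 cols 1-4 -> outside (row miss)
  B: rows 0-1 cols 1-2 -> outside (row miss)
  C: rows 2-4 cols 3-5 z=5 -> covers; best now C (z=5)
  D: rows 3-4 cols 4-6 z=3 -> covers; best now D (z=3)
Winner: D at z=3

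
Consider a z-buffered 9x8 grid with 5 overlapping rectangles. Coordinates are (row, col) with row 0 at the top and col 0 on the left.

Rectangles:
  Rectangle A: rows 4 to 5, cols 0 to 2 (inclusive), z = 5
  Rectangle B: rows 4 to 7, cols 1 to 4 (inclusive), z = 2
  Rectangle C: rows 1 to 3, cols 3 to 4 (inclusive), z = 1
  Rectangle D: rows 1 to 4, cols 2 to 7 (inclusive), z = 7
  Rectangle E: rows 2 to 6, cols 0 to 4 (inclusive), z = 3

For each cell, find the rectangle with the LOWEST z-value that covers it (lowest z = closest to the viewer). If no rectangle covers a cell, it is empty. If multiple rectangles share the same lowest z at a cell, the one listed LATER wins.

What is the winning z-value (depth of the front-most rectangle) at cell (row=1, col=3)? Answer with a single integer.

Answer: 1

Derivation:
Check cell (1,3):
  A: rows 4-5 cols 0-2 -> outside (row miss)
  B: rows 4-7 cols 1-4 -> outside (row miss)
  C: rows 1-3 cols 3-4 z=1 -> covers; best now C (z=1)
  D: rows 1-4 cols 2-7 z=7 -> covers; best now C (z=1)
  E: rows 2-6 cols 0-4 -> outside (row miss)
Winner: C at z=1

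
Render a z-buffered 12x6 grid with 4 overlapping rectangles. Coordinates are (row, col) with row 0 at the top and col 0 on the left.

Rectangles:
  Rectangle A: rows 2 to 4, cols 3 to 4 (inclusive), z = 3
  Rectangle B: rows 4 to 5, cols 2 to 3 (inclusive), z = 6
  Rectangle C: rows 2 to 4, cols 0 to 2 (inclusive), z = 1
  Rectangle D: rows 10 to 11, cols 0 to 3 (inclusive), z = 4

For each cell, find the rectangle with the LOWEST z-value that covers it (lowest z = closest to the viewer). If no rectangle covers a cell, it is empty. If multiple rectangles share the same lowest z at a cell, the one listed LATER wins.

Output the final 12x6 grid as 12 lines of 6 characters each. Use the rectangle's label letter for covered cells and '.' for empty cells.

......
......
CCCAA.
CCCAA.
CCCAA.
..BB..
......
......
......
......
DDDD..
DDDD..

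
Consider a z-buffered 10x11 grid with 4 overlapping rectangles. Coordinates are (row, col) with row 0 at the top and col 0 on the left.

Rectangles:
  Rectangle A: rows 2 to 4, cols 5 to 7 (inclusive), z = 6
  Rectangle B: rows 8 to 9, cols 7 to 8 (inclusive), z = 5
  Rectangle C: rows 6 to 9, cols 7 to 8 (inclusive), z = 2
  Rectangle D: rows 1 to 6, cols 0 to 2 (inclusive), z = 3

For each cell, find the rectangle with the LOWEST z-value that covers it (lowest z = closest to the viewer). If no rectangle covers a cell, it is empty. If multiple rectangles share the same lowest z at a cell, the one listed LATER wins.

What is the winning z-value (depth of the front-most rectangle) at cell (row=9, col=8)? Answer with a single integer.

Answer: 2

Derivation:
Check cell (9,8):
  A: rows 2-4 cols 5-7 -> outside (row miss)
  B: rows 8-9 cols 7-8 z=5 -> covers; best now B (z=5)
  C: rows 6-9 cols 7-8 z=2 -> covers; best now C (z=2)
  D: rows 1-6 cols 0-2 -> outside (row miss)
Winner: C at z=2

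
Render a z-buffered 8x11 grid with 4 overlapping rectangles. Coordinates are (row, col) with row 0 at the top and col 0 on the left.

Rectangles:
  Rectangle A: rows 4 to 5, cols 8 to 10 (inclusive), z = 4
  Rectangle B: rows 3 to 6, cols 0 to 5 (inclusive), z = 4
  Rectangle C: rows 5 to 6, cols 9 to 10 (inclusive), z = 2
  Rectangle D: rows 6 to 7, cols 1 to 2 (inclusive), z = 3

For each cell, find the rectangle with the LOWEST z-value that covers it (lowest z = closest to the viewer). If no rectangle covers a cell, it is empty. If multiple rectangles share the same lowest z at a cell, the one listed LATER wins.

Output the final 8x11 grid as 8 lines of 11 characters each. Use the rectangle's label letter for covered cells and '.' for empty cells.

...........
...........
...........
BBBBBB.....
BBBBBB..AAA
BBBBBB..ACC
BDDBBB...CC
.DD........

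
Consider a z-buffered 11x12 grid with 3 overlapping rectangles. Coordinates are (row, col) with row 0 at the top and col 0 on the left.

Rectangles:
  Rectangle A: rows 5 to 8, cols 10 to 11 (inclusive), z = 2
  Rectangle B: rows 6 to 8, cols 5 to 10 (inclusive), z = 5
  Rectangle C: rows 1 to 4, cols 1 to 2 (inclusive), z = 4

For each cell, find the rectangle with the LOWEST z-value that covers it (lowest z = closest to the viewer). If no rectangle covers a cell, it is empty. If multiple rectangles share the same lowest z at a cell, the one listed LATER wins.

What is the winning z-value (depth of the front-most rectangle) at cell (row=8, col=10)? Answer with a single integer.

Check cell (8,10):
  A: rows 5-8 cols 10-11 z=2 -> covers; best now A (z=2)
  B: rows 6-8 cols 5-10 z=5 -> covers; best now A (z=2)
  C: rows 1-4 cols 1-2 -> outside (row miss)
Winner: A at z=2

Answer: 2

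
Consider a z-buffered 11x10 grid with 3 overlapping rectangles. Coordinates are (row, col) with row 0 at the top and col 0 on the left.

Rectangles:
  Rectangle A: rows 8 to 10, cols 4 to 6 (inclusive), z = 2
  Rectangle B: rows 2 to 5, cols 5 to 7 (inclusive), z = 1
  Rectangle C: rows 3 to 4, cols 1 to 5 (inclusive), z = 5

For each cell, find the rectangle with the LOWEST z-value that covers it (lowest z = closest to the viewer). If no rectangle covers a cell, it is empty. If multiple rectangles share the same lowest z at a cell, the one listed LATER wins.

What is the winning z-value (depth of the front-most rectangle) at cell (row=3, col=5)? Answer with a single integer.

Answer: 1

Derivation:
Check cell (3,5):
  A: rows 8-10 cols 4-6 -> outside (row miss)
  B: rows 2-5 cols 5-7 z=1 -> covers; best now B (z=1)
  C: rows 3-4 cols 1-5 z=5 -> covers; best now B (z=1)
Winner: B at z=1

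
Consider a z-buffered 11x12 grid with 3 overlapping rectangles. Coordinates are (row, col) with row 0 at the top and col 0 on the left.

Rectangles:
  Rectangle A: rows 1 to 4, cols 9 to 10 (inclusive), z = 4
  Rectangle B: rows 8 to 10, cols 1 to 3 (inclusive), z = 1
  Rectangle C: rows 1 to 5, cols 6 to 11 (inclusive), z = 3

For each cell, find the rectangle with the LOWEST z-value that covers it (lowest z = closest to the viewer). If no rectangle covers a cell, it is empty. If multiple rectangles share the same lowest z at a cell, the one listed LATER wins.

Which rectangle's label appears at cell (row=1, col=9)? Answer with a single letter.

Check cell (1,9):
  A: rows 1-4 cols 9-10 z=4 -> covers; best now A (z=4)
  B: rows 8-10 cols 1-3 -> outside (row miss)
  C: rows 1-5 cols 6-11 z=3 -> covers; best now C (z=3)
Winner: C at z=3

Answer: C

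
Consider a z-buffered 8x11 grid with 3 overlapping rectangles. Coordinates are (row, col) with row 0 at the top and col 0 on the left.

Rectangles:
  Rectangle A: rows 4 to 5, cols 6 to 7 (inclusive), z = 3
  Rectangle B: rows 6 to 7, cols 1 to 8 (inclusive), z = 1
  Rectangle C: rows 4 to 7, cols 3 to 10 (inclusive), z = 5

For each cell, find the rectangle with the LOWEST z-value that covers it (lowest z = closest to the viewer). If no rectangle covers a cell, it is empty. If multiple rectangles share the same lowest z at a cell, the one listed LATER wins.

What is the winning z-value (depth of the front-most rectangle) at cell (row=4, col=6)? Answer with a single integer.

Answer: 3

Derivation:
Check cell (4,6):
  A: rows 4-5 cols 6-7 z=3 -> covers; best now A (z=3)
  B: rows 6-7 cols 1-8 -> outside (row miss)
  C: rows 4-7 cols 3-10 z=5 -> covers; best now A (z=3)
Winner: A at z=3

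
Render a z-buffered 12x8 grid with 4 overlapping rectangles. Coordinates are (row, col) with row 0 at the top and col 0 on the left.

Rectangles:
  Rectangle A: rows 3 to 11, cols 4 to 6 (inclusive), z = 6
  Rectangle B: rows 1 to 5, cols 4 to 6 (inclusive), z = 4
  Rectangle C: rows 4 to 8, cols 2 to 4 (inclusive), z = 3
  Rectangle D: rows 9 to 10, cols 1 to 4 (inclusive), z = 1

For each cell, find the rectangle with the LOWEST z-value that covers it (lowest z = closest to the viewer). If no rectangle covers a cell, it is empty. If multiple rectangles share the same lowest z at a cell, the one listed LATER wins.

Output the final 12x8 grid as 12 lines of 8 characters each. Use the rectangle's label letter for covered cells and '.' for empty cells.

........
....BBB.
....BBB.
....BBB.
..CCCBB.
..CCCBB.
..CCCAA.
..CCCAA.
..CCCAA.
.DDDDAA.
.DDDDAA.
....AAA.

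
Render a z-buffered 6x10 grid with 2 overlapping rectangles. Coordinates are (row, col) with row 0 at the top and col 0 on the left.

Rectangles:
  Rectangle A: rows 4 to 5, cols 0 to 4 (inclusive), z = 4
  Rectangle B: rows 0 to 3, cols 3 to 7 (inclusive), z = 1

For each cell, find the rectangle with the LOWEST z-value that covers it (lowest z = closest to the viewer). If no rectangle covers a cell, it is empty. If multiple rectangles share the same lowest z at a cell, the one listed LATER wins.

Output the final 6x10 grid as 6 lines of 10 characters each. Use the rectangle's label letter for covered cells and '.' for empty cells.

...BBBBB..
...BBBBB..
...BBBBB..
...BBBBB..
AAAAA.....
AAAAA.....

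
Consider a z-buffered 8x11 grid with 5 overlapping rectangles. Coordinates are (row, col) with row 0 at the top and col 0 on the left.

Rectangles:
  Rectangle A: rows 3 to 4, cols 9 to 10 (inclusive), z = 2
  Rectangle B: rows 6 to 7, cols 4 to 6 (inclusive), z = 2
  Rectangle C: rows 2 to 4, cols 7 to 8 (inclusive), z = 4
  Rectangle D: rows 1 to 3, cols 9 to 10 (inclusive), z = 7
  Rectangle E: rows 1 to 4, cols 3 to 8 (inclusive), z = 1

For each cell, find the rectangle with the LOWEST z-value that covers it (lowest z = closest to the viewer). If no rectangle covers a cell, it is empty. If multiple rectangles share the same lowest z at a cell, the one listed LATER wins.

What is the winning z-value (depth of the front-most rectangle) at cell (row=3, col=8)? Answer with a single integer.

Check cell (3,8):
  A: rows 3-4 cols 9-10 -> outside (col miss)
  B: rows 6-7 cols 4-6 -> outside (row miss)
  C: rows 2-4 cols 7-8 z=4 -> covers; best now C (z=4)
  D: rows 1-3 cols 9-10 -> outside (col miss)
  E: rows 1-4 cols 3-8 z=1 -> covers; best now E (z=1)
Winner: E at z=1

Answer: 1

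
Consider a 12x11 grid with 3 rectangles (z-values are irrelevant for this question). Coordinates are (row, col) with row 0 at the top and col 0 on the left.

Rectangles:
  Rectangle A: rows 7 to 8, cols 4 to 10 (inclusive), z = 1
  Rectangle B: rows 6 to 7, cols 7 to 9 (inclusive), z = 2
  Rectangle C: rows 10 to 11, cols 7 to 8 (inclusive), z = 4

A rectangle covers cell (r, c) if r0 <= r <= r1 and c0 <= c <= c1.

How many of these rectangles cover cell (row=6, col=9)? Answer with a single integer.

Answer: 1

Derivation:
Check cell (6,9):
  A: rows 7-8 cols 4-10 -> outside (row miss)
  B: rows 6-7 cols 7-9 -> covers
  C: rows 10-11 cols 7-8 -> outside (row miss)
Count covering = 1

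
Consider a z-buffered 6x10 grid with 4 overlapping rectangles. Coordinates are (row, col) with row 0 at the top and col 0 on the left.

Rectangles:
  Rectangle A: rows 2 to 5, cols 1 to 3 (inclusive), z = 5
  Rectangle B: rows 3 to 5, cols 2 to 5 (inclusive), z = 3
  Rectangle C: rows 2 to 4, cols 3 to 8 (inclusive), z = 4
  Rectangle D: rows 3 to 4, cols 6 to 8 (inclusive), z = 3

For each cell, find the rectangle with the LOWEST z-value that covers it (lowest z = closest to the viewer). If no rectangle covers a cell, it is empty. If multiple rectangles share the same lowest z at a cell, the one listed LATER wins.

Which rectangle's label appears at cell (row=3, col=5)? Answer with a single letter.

Answer: B

Derivation:
Check cell (3,5):
  A: rows 2-5 cols 1-3 -> outside (col miss)
  B: rows 3-5 cols 2-5 z=3 -> covers; best now B (z=3)
  C: rows 2-4 cols 3-8 z=4 -> covers; best now B (z=3)
  D: rows 3-4 cols 6-8 -> outside (col miss)
Winner: B at z=3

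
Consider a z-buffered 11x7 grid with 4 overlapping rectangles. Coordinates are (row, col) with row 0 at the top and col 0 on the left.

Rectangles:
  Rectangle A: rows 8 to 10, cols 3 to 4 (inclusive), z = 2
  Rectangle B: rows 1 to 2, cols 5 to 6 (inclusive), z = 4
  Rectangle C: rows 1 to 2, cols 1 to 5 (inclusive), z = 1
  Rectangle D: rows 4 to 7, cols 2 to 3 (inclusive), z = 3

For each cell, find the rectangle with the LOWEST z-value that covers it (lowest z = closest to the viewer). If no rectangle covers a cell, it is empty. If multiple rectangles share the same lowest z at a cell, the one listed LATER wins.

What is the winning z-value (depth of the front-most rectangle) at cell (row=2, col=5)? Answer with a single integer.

Answer: 1

Derivation:
Check cell (2,5):
  A: rows 8-10 cols 3-4 -> outside (row miss)
  B: rows 1-2 cols 5-6 z=4 -> covers; best now B (z=4)
  C: rows 1-2 cols 1-5 z=1 -> covers; best now C (z=1)
  D: rows 4-7 cols 2-3 -> outside (row miss)
Winner: C at z=1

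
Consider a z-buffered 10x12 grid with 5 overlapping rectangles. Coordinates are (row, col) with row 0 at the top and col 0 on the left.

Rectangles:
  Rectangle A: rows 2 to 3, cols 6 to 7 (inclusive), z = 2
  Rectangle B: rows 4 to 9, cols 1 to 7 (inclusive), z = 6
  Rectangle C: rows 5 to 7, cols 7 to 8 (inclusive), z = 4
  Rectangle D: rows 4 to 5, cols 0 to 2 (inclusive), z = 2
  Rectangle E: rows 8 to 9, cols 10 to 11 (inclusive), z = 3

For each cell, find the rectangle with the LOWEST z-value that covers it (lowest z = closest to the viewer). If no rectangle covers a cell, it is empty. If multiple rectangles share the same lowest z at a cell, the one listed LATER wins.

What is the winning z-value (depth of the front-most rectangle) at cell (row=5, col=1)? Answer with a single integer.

Check cell (5,1):
  A: rows 2-3 cols 6-7 -> outside (row miss)
  B: rows 4-9 cols 1-7 z=6 -> covers; best now B (z=6)
  C: rows 5-7 cols 7-8 -> outside (col miss)
  D: rows 4-5 cols 0-2 z=2 -> covers; best now D (z=2)
  E: rows 8-9 cols 10-11 -> outside (row miss)
Winner: D at z=2

Answer: 2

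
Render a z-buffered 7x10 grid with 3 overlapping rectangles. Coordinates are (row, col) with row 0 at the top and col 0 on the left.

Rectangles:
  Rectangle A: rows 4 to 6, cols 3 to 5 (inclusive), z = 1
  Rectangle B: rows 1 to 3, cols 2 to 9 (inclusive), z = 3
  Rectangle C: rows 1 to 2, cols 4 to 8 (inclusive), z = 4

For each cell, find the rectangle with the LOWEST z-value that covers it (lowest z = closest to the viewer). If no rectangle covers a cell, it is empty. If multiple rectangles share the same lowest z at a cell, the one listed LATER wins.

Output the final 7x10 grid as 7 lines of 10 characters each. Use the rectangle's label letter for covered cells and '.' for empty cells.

..........
..BBBBBBBB
..BBBBBBBB
..BBBBBBBB
...AAA....
...AAA....
...AAA....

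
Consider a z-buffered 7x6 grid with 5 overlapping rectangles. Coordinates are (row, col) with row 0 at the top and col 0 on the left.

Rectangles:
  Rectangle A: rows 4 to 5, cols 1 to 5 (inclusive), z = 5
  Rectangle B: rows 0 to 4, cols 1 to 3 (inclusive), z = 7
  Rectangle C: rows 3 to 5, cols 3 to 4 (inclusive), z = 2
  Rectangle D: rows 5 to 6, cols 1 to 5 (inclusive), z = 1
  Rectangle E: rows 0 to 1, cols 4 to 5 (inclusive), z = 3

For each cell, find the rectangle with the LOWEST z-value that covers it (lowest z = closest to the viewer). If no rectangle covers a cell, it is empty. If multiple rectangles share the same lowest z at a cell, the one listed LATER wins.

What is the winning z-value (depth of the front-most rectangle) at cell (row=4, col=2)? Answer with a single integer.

Check cell (4,2):
  A: rows 4-5 cols 1-5 z=5 -> covers; best now A (z=5)
  B: rows 0-4 cols 1-3 z=7 -> covers; best now A (z=5)
  C: rows 3-5 cols 3-4 -> outside (col miss)
  D: rows 5-6 cols 1-5 -> outside (row miss)
  E: rows 0-1 cols 4-5 -> outside (row miss)
Winner: A at z=5

Answer: 5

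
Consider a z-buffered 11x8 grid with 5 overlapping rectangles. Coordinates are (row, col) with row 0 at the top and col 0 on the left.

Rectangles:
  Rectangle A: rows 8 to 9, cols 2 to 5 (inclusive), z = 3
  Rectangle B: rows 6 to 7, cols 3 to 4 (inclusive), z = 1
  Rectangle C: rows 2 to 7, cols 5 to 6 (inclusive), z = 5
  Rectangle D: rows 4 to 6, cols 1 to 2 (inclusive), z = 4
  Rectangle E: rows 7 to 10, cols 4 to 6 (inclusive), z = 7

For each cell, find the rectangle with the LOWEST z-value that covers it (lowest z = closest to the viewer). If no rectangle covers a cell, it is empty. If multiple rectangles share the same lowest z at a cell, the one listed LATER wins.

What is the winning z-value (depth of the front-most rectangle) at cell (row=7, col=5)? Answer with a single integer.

Answer: 5

Derivation:
Check cell (7,5):
  A: rows 8-9 cols 2-5 -> outside (row miss)
  B: rows 6-7 cols 3-4 -> outside (col miss)
  C: rows 2-7 cols 5-6 z=5 -> covers; best now C (z=5)
  D: rows 4-6 cols 1-2 -> outside (row miss)
  E: rows 7-10 cols 4-6 z=7 -> covers; best now C (z=5)
Winner: C at z=5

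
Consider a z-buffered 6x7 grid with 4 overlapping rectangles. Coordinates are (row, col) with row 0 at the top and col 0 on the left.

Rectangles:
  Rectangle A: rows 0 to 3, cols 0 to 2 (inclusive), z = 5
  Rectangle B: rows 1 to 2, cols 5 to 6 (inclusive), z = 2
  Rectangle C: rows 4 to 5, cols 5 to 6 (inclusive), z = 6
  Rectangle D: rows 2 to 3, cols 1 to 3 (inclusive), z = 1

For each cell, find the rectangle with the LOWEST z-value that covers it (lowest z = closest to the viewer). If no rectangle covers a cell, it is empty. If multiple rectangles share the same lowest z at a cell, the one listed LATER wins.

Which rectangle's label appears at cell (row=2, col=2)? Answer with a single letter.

Answer: D

Derivation:
Check cell (2,2):
  A: rows 0-3 cols 0-2 z=5 -> covers; best now A (z=5)
  B: rows 1-2 cols 5-6 -> outside (col miss)
  C: rows 4-5 cols 5-6 -> outside (row miss)
  D: rows 2-3 cols 1-3 z=1 -> covers; best now D (z=1)
Winner: D at z=1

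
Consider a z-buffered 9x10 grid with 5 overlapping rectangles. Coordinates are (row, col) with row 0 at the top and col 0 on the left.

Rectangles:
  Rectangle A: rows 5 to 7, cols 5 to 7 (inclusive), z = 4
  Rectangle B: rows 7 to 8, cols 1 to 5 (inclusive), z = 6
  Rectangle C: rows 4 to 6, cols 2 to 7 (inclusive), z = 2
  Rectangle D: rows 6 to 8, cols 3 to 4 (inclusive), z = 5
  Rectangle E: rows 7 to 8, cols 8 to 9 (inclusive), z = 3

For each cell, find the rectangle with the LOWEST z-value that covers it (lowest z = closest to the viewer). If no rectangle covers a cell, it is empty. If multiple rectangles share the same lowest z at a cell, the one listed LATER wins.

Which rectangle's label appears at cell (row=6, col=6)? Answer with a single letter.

Check cell (6,6):
  A: rows 5-7 cols 5-7 z=4 -> covers; best now A (z=4)
  B: rows 7-8 cols 1-5 -> outside (row miss)
  C: rows 4-6 cols 2-7 z=2 -> covers; best now C (z=2)
  D: rows 6-8 cols 3-4 -> outside (col miss)
  E: rows 7-8 cols 8-9 -> outside (row miss)
Winner: C at z=2

Answer: C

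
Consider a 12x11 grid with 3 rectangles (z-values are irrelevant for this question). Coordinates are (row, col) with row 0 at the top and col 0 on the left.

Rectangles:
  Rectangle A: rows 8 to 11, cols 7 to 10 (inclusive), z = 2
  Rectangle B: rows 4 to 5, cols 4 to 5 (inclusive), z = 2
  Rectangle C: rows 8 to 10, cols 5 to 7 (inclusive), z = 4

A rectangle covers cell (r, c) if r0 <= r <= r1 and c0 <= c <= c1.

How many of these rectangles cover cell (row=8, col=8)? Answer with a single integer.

Answer: 1

Derivation:
Check cell (8,8):
  A: rows 8-11 cols 7-10 -> covers
  B: rows 4-5 cols 4-5 -> outside (row miss)
  C: rows 8-10 cols 5-7 -> outside (col miss)
Count covering = 1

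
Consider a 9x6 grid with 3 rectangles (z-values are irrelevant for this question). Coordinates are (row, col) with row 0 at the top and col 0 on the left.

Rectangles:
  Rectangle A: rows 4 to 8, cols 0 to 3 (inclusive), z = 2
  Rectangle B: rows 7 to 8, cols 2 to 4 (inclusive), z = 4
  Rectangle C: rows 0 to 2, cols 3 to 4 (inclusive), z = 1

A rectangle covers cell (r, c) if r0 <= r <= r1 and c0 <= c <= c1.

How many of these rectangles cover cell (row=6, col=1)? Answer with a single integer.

Answer: 1

Derivation:
Check cell (6,1):
  A: rows 4-8 cols 0-3 -> covers
  B: rows 7-8 cols 2-4 -> outside (row miss)
  C: rows 0-2 cols 3-4 -> outside (row miss)
Count covering = 1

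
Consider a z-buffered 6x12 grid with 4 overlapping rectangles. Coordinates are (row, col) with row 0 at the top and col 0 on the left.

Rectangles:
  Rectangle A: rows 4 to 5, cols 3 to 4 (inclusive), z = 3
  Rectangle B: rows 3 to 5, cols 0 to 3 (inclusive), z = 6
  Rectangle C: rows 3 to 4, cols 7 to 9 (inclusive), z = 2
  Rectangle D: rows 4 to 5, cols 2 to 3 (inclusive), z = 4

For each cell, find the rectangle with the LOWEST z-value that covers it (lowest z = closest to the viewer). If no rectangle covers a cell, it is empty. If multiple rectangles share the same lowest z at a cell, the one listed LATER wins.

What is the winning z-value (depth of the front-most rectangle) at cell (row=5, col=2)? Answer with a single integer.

Answer: 4

Derivation:
Check cell (5,2):
  A: rows 4-5 cols 3-4 -> outside (col miss)
  B: rows 3-5 cols 0-3 z=6 -> covers; best now B (z=6)
  C: rows 3-4 cols 7-9 -> outside (row miss)
  D: rows 4-5 cols 2-3 z=4 -> covers; best now D (z=4)
Winner: D at z=4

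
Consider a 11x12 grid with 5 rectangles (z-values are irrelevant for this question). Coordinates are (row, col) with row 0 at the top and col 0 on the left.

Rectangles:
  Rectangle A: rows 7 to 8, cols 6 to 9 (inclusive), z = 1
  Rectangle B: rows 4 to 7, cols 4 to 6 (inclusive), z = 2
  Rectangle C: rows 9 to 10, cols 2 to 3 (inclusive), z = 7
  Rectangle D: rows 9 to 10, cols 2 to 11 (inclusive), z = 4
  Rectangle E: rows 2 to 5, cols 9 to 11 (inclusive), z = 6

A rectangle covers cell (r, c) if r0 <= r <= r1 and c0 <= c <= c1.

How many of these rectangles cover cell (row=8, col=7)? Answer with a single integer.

Check cell (8,7):
  A: rows 7-8 cols 6-9 -> covers
  B: rows 4-7 cols 4-6 -> outside (row miss)
  C: rows 9-10 cols 2-3 -> outside (row miss)
  D: rows 9-10 cols 2-11 -> outside (row miss)
  E: rows 2-5 cols 9-11 -> outside (row miss)
Count covering = 1

Answer: 1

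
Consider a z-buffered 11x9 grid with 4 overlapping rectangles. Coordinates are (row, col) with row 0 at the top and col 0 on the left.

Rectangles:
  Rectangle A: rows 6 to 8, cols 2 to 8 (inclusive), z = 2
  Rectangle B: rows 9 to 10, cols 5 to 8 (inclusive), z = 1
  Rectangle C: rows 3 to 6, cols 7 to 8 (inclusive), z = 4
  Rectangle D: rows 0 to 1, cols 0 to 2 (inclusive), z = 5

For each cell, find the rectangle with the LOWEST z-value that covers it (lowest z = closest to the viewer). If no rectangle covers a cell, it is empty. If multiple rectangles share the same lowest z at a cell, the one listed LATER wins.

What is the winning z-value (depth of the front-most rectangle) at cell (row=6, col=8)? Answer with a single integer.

Answer: 2

Derivation:
Check cell (6,8):
  A: rows 6-8 cols 2-8 z=2 -> covers; best now A (z=2)
  B: rows 9-10 cols 5-8 -> outside (row miss)
  C: rows 3-6 cols 7-8 z=4 -> covers; best now A (z=2)
  D: rows 0-1 cols 0-2 -> outside (row miss)
Winner: A at z=2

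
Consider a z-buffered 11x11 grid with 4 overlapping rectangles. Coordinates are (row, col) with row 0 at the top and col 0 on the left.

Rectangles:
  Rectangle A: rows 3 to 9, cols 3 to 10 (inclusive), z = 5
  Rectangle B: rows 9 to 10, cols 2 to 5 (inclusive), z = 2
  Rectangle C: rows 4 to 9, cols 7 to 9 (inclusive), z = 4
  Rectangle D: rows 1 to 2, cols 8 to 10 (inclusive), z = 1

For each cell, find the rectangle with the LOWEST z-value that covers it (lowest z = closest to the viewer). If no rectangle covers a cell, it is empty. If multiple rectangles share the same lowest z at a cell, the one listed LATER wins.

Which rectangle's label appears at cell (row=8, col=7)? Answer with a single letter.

Check cell (8,7):
  A: rows 3-9 cols 3-10 z=5 -> covers; best now A (z=5)
  B: rows 9-10 cols 2-5 -> outside (row miss)
  C: rows 4-9 cols 7-9 z=4 -> covers; best now C (z=4)
  D: rows 1-2 cols 8-10 -> outside (row miss)
Winner: C at z=4

Answer: C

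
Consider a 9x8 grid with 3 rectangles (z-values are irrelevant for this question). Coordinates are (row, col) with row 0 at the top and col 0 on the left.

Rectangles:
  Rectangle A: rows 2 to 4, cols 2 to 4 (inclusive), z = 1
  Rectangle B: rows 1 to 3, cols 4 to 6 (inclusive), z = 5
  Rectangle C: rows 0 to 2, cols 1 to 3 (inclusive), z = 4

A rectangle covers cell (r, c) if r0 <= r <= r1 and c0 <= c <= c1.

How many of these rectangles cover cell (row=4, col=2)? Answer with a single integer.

Answer: 1

Derivation:
Check cell (4,2):
  A: rows 2-4 cols 2-4 -> covers
  B: rows 1-3 cols 4-6 -> outside (row miss)
  C: rows 0-2 cols 1-3 -> outside (row miss)
Count covering = 1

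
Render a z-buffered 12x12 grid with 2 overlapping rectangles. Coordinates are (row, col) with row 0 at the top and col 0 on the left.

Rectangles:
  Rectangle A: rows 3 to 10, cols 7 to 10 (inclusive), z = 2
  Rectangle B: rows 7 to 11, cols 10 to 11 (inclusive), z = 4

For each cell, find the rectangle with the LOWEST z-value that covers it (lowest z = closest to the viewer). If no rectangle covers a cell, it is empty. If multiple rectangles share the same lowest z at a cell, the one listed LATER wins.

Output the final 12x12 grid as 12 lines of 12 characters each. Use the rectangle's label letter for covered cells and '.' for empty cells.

............
............
............
.......AAAA.
.......AAAA.
.......AAAA.
.......AAAA.
.......AAAAB
.......AAAAB
.......AAAAB
.......AAAAB
..........BB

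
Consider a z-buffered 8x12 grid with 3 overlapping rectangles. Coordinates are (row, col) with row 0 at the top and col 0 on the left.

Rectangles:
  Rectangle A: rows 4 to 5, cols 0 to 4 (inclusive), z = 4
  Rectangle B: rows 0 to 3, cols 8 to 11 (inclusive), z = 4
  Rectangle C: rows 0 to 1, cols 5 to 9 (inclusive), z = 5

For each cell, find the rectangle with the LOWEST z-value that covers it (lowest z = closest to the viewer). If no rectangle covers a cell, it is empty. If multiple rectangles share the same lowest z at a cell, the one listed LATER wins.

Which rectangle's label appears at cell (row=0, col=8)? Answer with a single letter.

Answer: B

Derivation:
Check cell (0,8):
  A: rows 4-5 cols 0-4 -> outside (row miss)
  B: rows 0-3 cols 8-11 z=4 -> covers; best now B (z=4)
  C: rows 0-1 cols 5-9 z=5 -> covers; best now B (z=4)
Winner: B at z=4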